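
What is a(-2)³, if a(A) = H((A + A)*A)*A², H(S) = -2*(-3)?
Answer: 13824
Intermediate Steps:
H(S) = 6
a(A) = 6*A²
a(-2)³ = (6*(-2)²)³ = (6*4)³ = 24³ = 13824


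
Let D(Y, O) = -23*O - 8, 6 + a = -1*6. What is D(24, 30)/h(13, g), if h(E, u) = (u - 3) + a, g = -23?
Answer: 349/19 ≈ 18.368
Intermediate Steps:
a = -12 (a = -6 - 1*6 = -6 - 6 = -12)
h(E, u) = -15 + u (h(E, u) = (u - 3) - 12 = (-3 + u) - 12 = -15 + u)
D(Y, O) = -8 - 23*O
D(24, 30)/h(13, g) = (-8 - 23*30)/(-15 - 23) = (-8 - 690)/(-38) = -698*(-1/38) = 349/19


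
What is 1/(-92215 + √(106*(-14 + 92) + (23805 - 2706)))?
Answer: -92215/8503576858 - 3*√3263/8503576858 ≈ -1.0864e-5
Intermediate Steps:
1/(-92215 + √(106*(-14 + 92) + (23805 - 2706))) = 1/(-92215 + √(106*78 + 21099)) = 1/(-92215 + √(8268 + 21099)) = 1/(-92215 + √29367) = 1/(-92215 + 3*√3263)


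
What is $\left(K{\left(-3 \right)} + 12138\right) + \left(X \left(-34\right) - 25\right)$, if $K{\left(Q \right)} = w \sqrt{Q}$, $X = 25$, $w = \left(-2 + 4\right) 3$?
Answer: $11263 + 6 i \sqrt{3} \approx 11263.0 + 10.392 i$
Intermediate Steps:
$w = 6$ ($w = 2 \cdot 3 = 6$)
$K{\left(Q \right)} = 6 \sqrt{Q}$
$\left(K{\left(-3 \right)} + 12138\right) + \left(X \left(-34\right) - 25\right) = \left(6 \sqrt{-3} + 12138\right) + \left(25 \left(-34\right) - 25\right) = \left(6 i \sqrt{3} + 12138\right) - 875 = \left(12138 + 6 i \sqrt{3}\right) - 875 = 11263 + 6 i \sqrt{3}$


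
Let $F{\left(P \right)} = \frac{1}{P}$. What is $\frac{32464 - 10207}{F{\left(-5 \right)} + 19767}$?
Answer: $\frac{111285}{98834} \approx 1.126$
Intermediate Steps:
$\frac{32464 - 10207}{F{\left(-5 \right)} + 19767} = \frac{32464 - 10207}{\frac{1}{-5} + 19767} = \frac{22257}{- \frac{1}{5} + 19767} = \frac{22257}{\frac{98834}{5}} = 22257 \cdot \frac{5}{98834} = \frac{111285}{98834}$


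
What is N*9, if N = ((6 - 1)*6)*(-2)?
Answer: -540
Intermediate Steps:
N = -60 (N = (5*6)*(-2) = 30*(-2) = -60)
N*9 = -60*9 = -540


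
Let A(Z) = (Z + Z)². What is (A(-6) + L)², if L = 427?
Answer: 326041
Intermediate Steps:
A(Z) = 4*Z² (A(Z) = (2*Z)² = 4*Z²)
(A(-6) + L)² = (4*(-6)² + 427)² = (4*36 + 427)² = (144 + 427)² = 571² = 326041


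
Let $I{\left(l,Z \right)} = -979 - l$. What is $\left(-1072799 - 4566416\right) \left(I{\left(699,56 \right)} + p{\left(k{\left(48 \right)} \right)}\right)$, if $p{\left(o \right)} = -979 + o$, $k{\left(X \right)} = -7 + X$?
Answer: $14752186440$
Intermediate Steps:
$\left(-1072799 - 4566416\right) \left(I{\left(699,56 \right)} + p{\left(k{\left(48 \right)} \right)}\right) = \left(-1072799 - 4566416\right) \left(\left(-979 - 699\right) + \left(-979 + \left(-7 + 48\right)\right)\right) = - 5639215 \left(\left(-979 - 699\right) + \left(-979 + 41\right)\right) = - 5639215 \left(-1678 - 938\right) = \left(-5639215\right) \left(-2616\right) = 14752186440$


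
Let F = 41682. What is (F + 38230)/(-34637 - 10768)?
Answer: -79912/45405 ≈ -1.7600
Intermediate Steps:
(F + 38230)/(-34637 - 10768) = (41682 + 38230)/(-34637 - 10768) = 79912/(-45405) = 79912*(-1/45405) = -79912/45405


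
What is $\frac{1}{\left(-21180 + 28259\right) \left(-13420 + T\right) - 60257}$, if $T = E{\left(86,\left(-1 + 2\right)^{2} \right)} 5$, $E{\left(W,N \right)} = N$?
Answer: $- \frac{1}{95025042} \approx -1.0524 \cdot 10^{-8}$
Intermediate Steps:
$T = 5$ ($T = \left(-1 + 2\right)^{2} \cdot 5 = 1^{2} \cdot 5 = 1 \cdot 5 = 5$)
$\frac{1}{\left(-21180 + 28259\right) \left(-13420 + T\right) - 60257} = \frac{1}{\left(-21180 + 28259\right) \left(-13420 + 5\right) - 60257} = \frac{1}{7079 \left(-13415\right) - 60257} = \frac{1}{-94964785 - 60257} = \frac{1}{-95025042} = - \frac{1}{95025042}$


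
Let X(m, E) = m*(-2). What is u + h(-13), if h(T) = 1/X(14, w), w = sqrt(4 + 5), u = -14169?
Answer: -396733/28 ≈ -14169.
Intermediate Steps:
w = 3 (w = sqrt(9) = 3)
X(m, E) = -2*m
h(T) = -1/28 (h(T) = 1/(-2*14) = 1/(-28) = -1/28)
u + h(-13) = -14169 - 1/28 = -396733/28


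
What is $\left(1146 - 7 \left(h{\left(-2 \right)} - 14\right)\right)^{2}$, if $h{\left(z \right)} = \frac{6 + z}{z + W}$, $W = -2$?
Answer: $1565001$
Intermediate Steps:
$h{\left(z \right)} = \frac{6 + z}{-2 + z}$ ($h{\left(z \right)} = \frac{6 + z}{z - 2} = \frac{6 + z}{-2 + z}$)
$\left(1146 - 7 \left(h{\left(-2 \right)} - 14\right)\right)^{2} = \left(1146 - 7 \left(\frac{6 - 2}{-2 - 2} - 14\right)\right)^{2} = \left(1146 - 7 \left(\frac{1}{-4} \cdot 4 - 14\right)\right)^{2} = \left(1146 - 7 \left(\left(- \frac{1}{4}\right) 4 - 14\right)\right)^{2} = \left(1146 - 7 \left(-1 - 14\right)\right)^{2} = \left(1146 - -105\right)^{2} = \left(1146 + 105\right)^{2} = 1251^{2} = 1565001$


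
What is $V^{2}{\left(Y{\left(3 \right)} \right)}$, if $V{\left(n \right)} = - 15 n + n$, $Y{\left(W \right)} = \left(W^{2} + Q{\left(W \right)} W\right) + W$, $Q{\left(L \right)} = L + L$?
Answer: $176400$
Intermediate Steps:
$Q{\left(L \right)} = 2 L$
$Y{\left(W \right)} = W + 3 W^{2}$ ($Y{\left(W \right)} = \left(W^{2} + 2 W W\right) + W = \left(W^{2} + 2 W^{2}\right) + W = 3 W^{2} + W = W + 3 W^{2}$)
$V{\left(n \right)} = - 14 n$
$V^{2}{\left(Y{\left(3 \right)} \right)} = \left(- 14 \cdot 3 \left(1 + 3 \cdot 3\right)\right)^{2} = \left(- 14 \cdot 3 \left(1 + 9\right)\right)^{2} = \left(- 14 \cdot 3 \cdot 10\right)^{2} = \left(\left(-14\right) 30\right)^{2} = \left(-420\right)^{2} = 176400$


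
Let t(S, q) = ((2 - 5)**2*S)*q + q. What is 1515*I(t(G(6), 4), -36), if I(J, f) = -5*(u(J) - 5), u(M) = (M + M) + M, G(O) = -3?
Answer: 2401275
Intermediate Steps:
u(M) = 3*M (u(M) = 2*M + M = 3*M)
t(S, q) = q + 9*S*q (t(S, q) = ((-3)**2*S)*q + q = (9*S)*q + q = 9*S*q + q = q + 9*S*q)
I(J, f) = 25 - 15*J (I(J, f) = -5*(3*J - 5) = -5*(-5 + 3*J) = 25 - 15*J)
1515*I(t(G(6), 4), -36) = 1515*(25 - 60*(1 + 9*(-3))) = 1515*(25 - 60*(1 - 27)) = 1515*(25 - 60*(-26)) = 1515*(25 - 15*(-104)) = 1515*(25 + 1560) = 1515*1585 = 2401275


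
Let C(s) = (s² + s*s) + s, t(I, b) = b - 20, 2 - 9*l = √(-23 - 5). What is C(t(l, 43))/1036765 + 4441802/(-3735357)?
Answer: -4601066929613/3872687400105 ≈ -1.1881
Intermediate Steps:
l = 2/9 - 2*I*√7/9 (l = 2/9 - √(-23 - 5)/9 = 2/9 - 2*I*√7/9 ≈ 0.22222 - 0.58794*I)
t(I, b) = -20 + b
C(s) = s + 2*s² (C(s) = (s² + s²) + s = 2*s² + s = s + 2*s²)
C(t(l, 43))/1036765 + 4441802/(-3735357) = ((-20 + 43)*(1 + 2*(-20 + 43)))/1036765 + 4441802/(-3735357) = (23*(1 + 2*23))*(1/1036765) + 4441802*(-1/3735357) = (23*(1 + 46))*(1/1036765) - 4441802/3735357 = (23*47)*(1/1036765) - 4441802/3735357 = 1081*(1/1036765) - 4441802/3735357 = 1081/1036765 - 4441802/3735357 = -4601066929613/3872687400105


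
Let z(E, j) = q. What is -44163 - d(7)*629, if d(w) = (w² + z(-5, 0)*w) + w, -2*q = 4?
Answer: -70581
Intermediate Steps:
q = -2 (q = -½*4 = -2)
z(E, j) = -2
d(w) = w² - w (d(w) = (w² - 2*w) + w = w² - w)
-44163 - d(7)*629 = -44163 - 7*(-1 + 7)*629 = -44163 - 7*6*629 = -44163 - 42*629 = -44163 - 1*26418 = -44163 - 26418 = -70581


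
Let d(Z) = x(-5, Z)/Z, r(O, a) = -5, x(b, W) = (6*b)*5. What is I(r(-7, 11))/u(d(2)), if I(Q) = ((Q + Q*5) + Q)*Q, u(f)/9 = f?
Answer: -7/27 ≈ -0.25926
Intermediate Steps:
x(b, W) = 30*b
d(Z) = -150/Z (d(Z) = (30*(-5))/Z = -150/Z)
u(f) = 9*f
I(Q) = 7*Q² (I(Q) = ((Q + 5*Q) + Q)*Q = (6*Q + Q)*Q = (7*Q)*Q = 7*Q²)
I(r(-7, 11))/u(d(2)) = (7*(-5)²)/((9*(-150/2))) = (7*25)/((9*(-150*½))) = 175/((9*(-75))) = 175/(-675) = 175*(-1/675) = -7/27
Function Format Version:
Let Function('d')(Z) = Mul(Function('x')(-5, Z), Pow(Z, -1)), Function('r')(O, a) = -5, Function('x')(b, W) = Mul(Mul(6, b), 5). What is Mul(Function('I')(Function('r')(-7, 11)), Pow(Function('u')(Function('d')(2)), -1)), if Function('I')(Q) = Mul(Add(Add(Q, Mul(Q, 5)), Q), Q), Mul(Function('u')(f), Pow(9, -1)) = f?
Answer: Rational(-7, 27) ≈ -0.25926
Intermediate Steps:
Function('x')(b, W) = Mul(30, b)
Function('d')(Z) = Mul(-150, Pow(Z, -1)) (Function('d')(Z) = Mul(Mul(30, -5), Pow(Z, -1)) = Mul(-150, Pow(Z, -1)))
Function('u')(f) = Mul(9, f)
Function('I')(Q) = Mul(7, Pow(Q, 2)) (Function('I')(Q) = Mul(Add(Add(Q, Mul(5, Q)), Q), Q) = Mul(Add(Mul(6, Q), Q), Q) = Mul(Mul(7, Q), Q) = Mul(7, Pow(Q, 2)))
Mul(Function('I')(Function('r')(-7, 11)), Pow(Function('u')(Function('d')(2)), -1)) = Mul(Mul(7, Pow(-5, 2)), Pow(Mul(9, Mul(-150, Pow(2, -1))), -1)) = Mul(Mul(7, 25), Pow(Mul(9, Mul(-150, Rational(1, 2))), -1)) = Mul(175, Pow(Mul(9, -75), -1)) = Mul(175, Pow(-675, -1)) = Mul(175, Rational(-1, 675)) = Rational(-7, 27)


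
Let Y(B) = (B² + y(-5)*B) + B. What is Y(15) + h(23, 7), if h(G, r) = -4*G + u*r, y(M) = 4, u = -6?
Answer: 166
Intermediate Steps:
h(G, r) = -6*r - 4*G (h(G, r) = -4*G - 6*r = -6*r - 4*G)
Y(B) = B² + 5*B (Y(B) = (B² + 4*B) + B = B² + 5*B)
Y(15) + h(23, 7) = 15*(5 + 15) + (-6*7 - 4*23) = 15*20 + (-42 - 92) = 300 - 134 = 166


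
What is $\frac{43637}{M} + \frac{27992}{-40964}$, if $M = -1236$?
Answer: $- \frac{455536045}{12657876} \approx -35.988$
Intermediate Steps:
$\frac{43637}{M} + \frac{27992}{-40964} = \frac{43637}{-1236} + \frac{27992}{-40964} = 43637 \left(- \frac{1}{1236}\right) + 27992 \left(- \frac{1}{40964}\right) = - \frac{43637}{1236} - \frac{6998}{10241} = - \frac{455536045}{12657876}$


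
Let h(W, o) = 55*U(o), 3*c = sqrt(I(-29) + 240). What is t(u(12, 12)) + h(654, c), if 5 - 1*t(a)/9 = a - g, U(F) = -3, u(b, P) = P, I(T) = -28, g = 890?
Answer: 7782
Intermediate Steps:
c = 2*sqrt(53)/3 (c = sqrt(-28 + 240)/3 = sqrt(212)/3 = (2*sqrt(53))/3 = 2*sqrt(53)/3 ≈ 4.8534)
t(a) = 8055 - 9*a (t(a) = 45 - 9*(a - 1*890) = 45 - 9*(a - 890) = 45 - 9*(-890 + a) = 45 + (8010 - 9*a) = 8055 - 9*a)
h(W, o) = -165 (h(W, o) = 55*(-3) = -165)
t(u(12, 12)) + h(654, c) = (8055 - 9*12) - 165 = (8055 - 108) - 165 = 7947 - 165 = 7782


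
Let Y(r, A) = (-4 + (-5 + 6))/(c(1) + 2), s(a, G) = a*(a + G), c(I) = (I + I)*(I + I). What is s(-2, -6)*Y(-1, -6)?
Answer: -8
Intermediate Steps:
c(I) = 4*I² (c(I) = (2*I)*(2*I) = 4*I²)
s(a, G) = a*(G + a)
Y(r, A) = -½ (Y(r, A) = (-4 + (-5 + 6))/(4*1² + 2) = (-4 + 1)/(4*1 + 2) = -3/(4 + 2) = -3/6 = -3*⅙ = -½)
s(-2, -6)*Y(-1, -6) = -2*(-6 - 2)*(-½) = -2*(-8)*(-½) = 16*(-½) = -8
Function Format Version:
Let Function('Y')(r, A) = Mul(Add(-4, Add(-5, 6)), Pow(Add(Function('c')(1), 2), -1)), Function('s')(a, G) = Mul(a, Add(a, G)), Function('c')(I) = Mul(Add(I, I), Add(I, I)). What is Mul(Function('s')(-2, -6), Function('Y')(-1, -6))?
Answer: -8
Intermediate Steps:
Function('c')(I) = Mul(4, Pow(I, 2)) (Function('c')(I) = Mul(Mul(2, I), Mul(2, I)) = Mul(4, Pow(I, 2)))
Function('s')(a, G) = Mul(a, Add(G, a))
Function('Y')(r, A) = Rational(-1, 2) (Function('Y')(r, A) = Mul(Add(-4, Add(-5, 6)), Pow(Add(Mul(4, Pow(1, 2)), 2), -1)) = Mul(Add(-4, 1), Pow(Add(Mul(4, 1), 2), -1)) = Mul(-3, Pow(Add(4, 2), -1)) = Mul(-3, Pow(6, -1)) = Mul(-3, Rational(1, 6)) = Rational(-1, 2))
Mul(Function('s')(-2, -6), Function('Y')(-1, -6)) = Mul(Mul(-2, Add(-6, -2)), Rational(-1, 2)) = Mul(Mul(-2, -8), Rational(-1, 2)) = Mul(16, Rational(-1, 2)) = -8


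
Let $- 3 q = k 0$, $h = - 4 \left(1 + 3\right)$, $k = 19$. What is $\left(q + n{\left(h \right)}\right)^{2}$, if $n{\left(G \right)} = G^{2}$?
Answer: $65536$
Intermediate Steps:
$h = -16$ ($h = \left(-4\right) 4 = -16$)
$q = 0$ ($q = - \frac{19 \cdot 0}{3} = \left(- \frac{1}{3}\right) 0 = 0$)
$\left(q + n{\left(h \right)}\right)^{2} = \left(0 + \left(-16\right)^{2}\right)^{2} = \left(0 + 256\right)^{2} = 256^{2} = 65536$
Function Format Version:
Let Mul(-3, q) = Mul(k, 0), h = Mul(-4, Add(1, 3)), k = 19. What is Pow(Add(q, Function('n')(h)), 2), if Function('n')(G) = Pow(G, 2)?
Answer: 65536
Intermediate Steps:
h = -16 (h = Mul(-4, 4) = -16)
q = 0 (q = Mul(Rational(-1, 3), Mul(19, 0)) = Mul(Rational(-1, 3), 0) = 0)
Pow(Add(q, Function('n')(h)), 2) = Pow(Add(0, Pow(-16, 2)), 2) = Pow(Add(0, 256), 2) = Pow(256, 2) = 65536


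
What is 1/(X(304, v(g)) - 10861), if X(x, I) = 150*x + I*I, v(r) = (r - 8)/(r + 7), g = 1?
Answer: 64/2223345 ≈ 2.8785e-5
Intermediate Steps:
v(r) = (-8 + r)/(7 + r)
X(x, I) = I**2 + 150*x (X(x, I) = 150*x + I**2 = I**2 + 150*x)
1/(X(304, v(g)) - 10861) = 1/((((-8 + 1)/(7 + 1))**2 + 150*304) - 10861) = 1/(((-7/8)**2 + 45600) - 10861) = 1/((49/64 + 45600) - 10861) = 1/(2918449/64 - 10861) = 1/(2223345/64) = 64/2223345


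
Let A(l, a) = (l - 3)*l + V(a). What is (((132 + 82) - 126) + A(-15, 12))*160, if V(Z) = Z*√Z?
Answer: 57280 + 3840*√3 ≈ 63931.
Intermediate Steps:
V(Z) = Z^(3/2)
A(l, a) = a^(3/2) + l*(-3 + l) (A(l, a) = (l - 3)*l + a^(3/2) = (-3 + l)*l + a^(3/2) = l*(-3 + l) + a^(3/2) = a^(3/2) + l*(-3 + l))
(((132 + 82) - 126) + A(-15, 12))*160 = (((132 + 82) - 126) + (12^(3/2) + (-15)² - 3*(-15)))*160 = ((214 - 126) + (24*√3 + 225 + 45))*160 = (88 + (270 + 24*√3))*160 = (358 + 24*√3)*160 = 57280 + 3840*√3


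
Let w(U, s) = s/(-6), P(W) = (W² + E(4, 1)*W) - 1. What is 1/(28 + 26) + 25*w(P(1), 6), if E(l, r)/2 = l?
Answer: -1349/54 ≈ -24.981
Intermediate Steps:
E(l, r) = 2*l
P(W) = -1 + W² + 8*W (P(W) = (W² + (2*4)*W) - 1 = (W² + 8*W) - 1 = -1 + W² + 8*W)
w(U, s) = -s/6 (w(U, s) = s*(-⅙) = -s/6)
1/(28 + 26) + 25*w(P(1), 6) = 1/(28 + 26) + 25*(-⅙*6) = 1/54 + 25*(-1) = 1/54 - 25 = -1349/54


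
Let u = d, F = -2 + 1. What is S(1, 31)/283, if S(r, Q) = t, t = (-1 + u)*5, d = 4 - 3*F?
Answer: 30/283 ≈ 0.10601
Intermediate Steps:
F = -1
d = 7 (d = 4 - 3*(-1) = 4 + 3 = 7)
u = 7
t = 30 (t = (-1 + 7)*5 = 6*5 = 30)
S(r, Q) = 30
S(1, 31)/283 = 30/283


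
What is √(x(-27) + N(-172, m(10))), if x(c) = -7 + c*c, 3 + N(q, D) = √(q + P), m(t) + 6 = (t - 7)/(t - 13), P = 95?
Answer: √(719 + I*√77) ≈ 26.815 + 0.1636*I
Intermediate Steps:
m(t) = -6 + (-7 + t)/(-13 + t) (m(t) = -6 + (t - 7)/(t - 13) = -6 + (-7 + t)/(-13 + t))
N(q, D) = -3 + √(95 + q) (N(q, D) = -3 + √(q + 95) = -3 + √(95 + q))
x(c) = -7 + c²
√(x(-27) + N(-172, m(10))) = √((-7 + (-27)²) + (-3 + √(95 - 172))) = √((-7 + 729) + (-3 + √(-77))) = √(722 + (-3 + I*√77)) = √(719 + I*√77)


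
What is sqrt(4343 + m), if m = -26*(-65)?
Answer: sqrt(6033) ≈ 77.672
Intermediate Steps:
m = 1690
sqrt(4343 + m) = sqrt(4343 + 1690) = sqrt(6033)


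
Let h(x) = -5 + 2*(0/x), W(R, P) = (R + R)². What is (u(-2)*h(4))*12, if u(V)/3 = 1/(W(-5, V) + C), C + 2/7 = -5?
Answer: -420/221 ≈ -1.9005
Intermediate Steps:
W(R, P) = 4*R² (W(R, P) = (2*R)² = 4*R²)
C = -37/7 (C = -2/7 - 5 = -37/7 ≈ -5.2857)
u(V) = 7/221 (u(V) = 3/(4*(-5)² - 37/7) = 3/(4*25 - 37/7) = 3/(100 - 37/7) = 3/(663/7) = 3*(7/663) = 7/221)
h(x) = -5 (h(x) = -5 + 2*0 = -5 + 0 = -5)
(u(-2)*h(4))*12 = ((7/221)*(-5))*12 = -35/221*12 = -420/221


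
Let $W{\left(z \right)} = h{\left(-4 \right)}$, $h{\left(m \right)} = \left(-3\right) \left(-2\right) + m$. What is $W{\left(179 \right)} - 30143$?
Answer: $-30141$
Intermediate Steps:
$h{\left(m \right)} = 6 + m$
$W{\left(z \right)} = 2$ ($W{\left(z \right)} = 6 - 4 = 2$)
$W{\left(179 \right)} - 30143 = 2 - 30143 = -30141$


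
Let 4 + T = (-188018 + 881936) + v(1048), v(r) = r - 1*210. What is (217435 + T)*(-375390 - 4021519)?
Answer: -4010803229983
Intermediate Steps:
v(r) = -210 + r (v(r) = r - 210 = -210 + r)
T = 694752 (T = -4 + ((-188018 + 881936) + (-210 + 1048)) = -4 + (693918 + 838) = -4 + 694756 = 694752)
(217435 + T)*(-375390 - 4021519) = (217435 + 694752)*(-375390 - 4021519) = 912187*(-4396909) = -4010803229983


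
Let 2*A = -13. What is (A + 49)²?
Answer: 7225/4 ≈ 1806.3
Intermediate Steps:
A = -13/2 (A = (½)*(-13) = -13/2 ≈ -6.5000)
(A + 49)² = (-13/2 + 49)² = (85/2)² = 7225/4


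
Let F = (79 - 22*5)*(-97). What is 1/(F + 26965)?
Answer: 1/29972 ≈ 3.3364e-5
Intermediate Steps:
F = 3007 (F = (79 - 110)*(-97) = -31*(-97) = 3007)
1/(F + 26965) = 1/(3007 + 26965) = 1/29972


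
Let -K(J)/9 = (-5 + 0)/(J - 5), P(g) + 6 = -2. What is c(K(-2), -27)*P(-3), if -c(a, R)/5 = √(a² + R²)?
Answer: 360*√466/7 ≈ 1110.2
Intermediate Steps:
P(g) = -8 (P(g) = -6 - 2 = -8)
K(J) = 45/(-5 + J) (K(J) = -9*(-5 + 0)/(J - 5) = -(-45)/(-5 + J) = 45/(-5 + J))
c(a, R) = -5*√(R² + a²) (c(a, R) = -5*√(a² + R²) = -5*√(R² + a²))
c(K(-2), -27)*P(-3) = -5*√((-27)² + (45/(-5 - 2))²)*(-8) = -5*√(729 + (45/(-7))²)*(-8) = -5*√(729 + (45*(-⅐))²)*(-8) = -5*√(729 + (-45/7)²)*(-8) = -5*√(729 + 2025/49)*(-8) = -45*√466/7*(-8) = 360*√466/7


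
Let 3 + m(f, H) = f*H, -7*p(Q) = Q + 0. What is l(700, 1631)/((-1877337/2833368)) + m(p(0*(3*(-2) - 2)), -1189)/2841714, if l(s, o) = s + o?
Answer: -3677901185941/1045435006 ≈ -3518.1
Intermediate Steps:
p(Q) = -Q/7 (p(Q) = -(Q + 0)/7 = -Q/7)
m(f, H) = -3 + H*f (m(f, H) = -3 + f*H = -3 + H*f)
l(s, o) = o + s
l(700, 1631)/((-1877337/2833368)) + m(p(0*(3*(-2) - 2)), -1189)/2841714 = (1631 + 700)/((-1877337/2833368)) + (-3 - (-1189)*0*(3*(-2) - 2)/7)/2841714 = 2331/((-1877337*1/2833368)) + (-3 - (-1189)*0*(-6 - 2)/7)*(1/2841714) = 2331/(-625779/944456) + (-3 - (-1189)*0*(-8)/7)*(1/2841714) = 2331*(-944456/625779) + (-3 - (-1189)*0/7)*(1/2841714) = -34944872/9933 + (-3 - 1189*0)*(1/2841714) = -34944872/9933 + (-3 + 0)*(1/2841714) = -34944872/9933 - 3*1/2841714 = -34944872/9933 - 1/947238 = -3677901185941/1045435006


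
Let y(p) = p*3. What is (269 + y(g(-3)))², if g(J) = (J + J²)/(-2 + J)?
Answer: 1760929/25 ≈ 70437.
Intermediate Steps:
g(J) = (J + J²)/(-2 + J)
y(p) = 3*p
(269 + y(g(-3)))² = (269 + 3*(-3*(1 - 3)/(-2 - 3)))² = (269 + 3*(-3*(-2)/(-5)))² = (269 + 3*(-3*(-⅕)*(-2)))² = (269 + 3*(-6/5))² = (269 - 18/5)² = (1327/5)² = 1760929/25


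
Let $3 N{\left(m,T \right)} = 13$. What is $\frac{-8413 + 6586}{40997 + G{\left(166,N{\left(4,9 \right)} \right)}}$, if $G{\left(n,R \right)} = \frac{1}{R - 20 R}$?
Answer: $- \frac{64467}{1446608} \approx -0.044564$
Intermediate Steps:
$N{\left(m,T \right)} = \frac{13}{3}$ ($N{\left(m,T \right)} = \frac{1}{3} \cdot 13 = \frac{13}{3}$)
$G{\left(n,R \right)} = - \frac{1}{19 R}$ ($G{\left(n,R \right)} = \frac{1}{\left(-19\right) R} = - \frac{1}{19 R}$)
$\frac{-8413 + 6586}{40997 + G{\left(166,N{\left(4,9 \right)} \right)}} = \frac{-8413 + 6586}{40997 - \frac{1}{19 \cdot \frac{13}{3}}} = - \frac{1827}{40997 - \frac{3}{247}} = - \frac{1827}{\frac{10126256}{247}} = \left(-1827\right) \frac{247}{10126256} = - \frac{64467}{1446608}$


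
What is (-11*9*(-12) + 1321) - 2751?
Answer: -242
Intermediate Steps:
(-11*9*(-12) + 1321) - 2751 = (-99*(-12) + 1321) - 2751 = (1188 + 1321) - 2751 = 2509 - 2751 = -242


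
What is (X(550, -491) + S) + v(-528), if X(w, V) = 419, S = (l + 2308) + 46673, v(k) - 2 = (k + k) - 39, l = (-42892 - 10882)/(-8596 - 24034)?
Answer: 788155592/16315 ≈ 48309.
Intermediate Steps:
l = 26887/16315 (l = -53774/(-32630) = -53774*(-1/32630) = 26887/16315 ≈ 1.6480)
v(k) = -37 + 2*k (v(k) = 2 + ((k + k) - 39) = 2 + (2*k - 39) = 2 + (-39 + 2*k) = -37 + 2*k)
S = 799151902/16315 (S = (26887/16315 + 2308) + 46673 = 37681907/16315 + 46673 = 799151902/16315 ≈ 48983.)
(X(550, -491) + S) + v(-528) = (419 + 799151902/16315) + (-37 + 2*(-528)) = 805987887/16315 + (-37 - 1056) = 805987887/16315 - 1093 = 788155592/16315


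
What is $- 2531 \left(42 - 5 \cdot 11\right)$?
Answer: $32903$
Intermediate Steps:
$- 2531 \left(42 - 5 \cdot 11\right) = - 2531 \left(42 - 55\right) = \left(-2531\right) \left(-13\right) = 32903$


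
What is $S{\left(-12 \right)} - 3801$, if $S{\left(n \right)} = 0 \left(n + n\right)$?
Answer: $-3801$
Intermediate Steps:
$S{\left(n \right)} = 0$ ($S{\left(n \right)} = 0 \cdot 2 n = 0$)
$S{\left(-12 \right)} - 3801 = 0 - 3801 = -3801$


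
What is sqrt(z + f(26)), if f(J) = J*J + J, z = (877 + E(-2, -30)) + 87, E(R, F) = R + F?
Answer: sqrt(1634) ≈ 40.423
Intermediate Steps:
E(R, F) = F + R
z = 932 (z = (877 + (-30 - 2)) + 87 = (877 - 32) + 87 = 845 + 87 = 932)
f(J) = J + J**2 (f(J) = J**2 + J = J + J**2)
sqrt(z + f(26)) = sqrt(932 + 26*(1 + 26)) = sqrt(932 + 26*27) = sqrt(932 + 702) = sqrt(1634)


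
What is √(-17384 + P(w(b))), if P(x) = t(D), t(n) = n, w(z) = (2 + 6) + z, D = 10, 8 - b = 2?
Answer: I*√17374 ≈ 131.81*I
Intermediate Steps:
b = 6 (b = 8 - 1*2 = 8 - 2 = 6)
w(z) = 8 + z
P(x) = 10
√(-17384 + P(w(b))) = √(-17384 + 10) = √(-17374) = I*√17374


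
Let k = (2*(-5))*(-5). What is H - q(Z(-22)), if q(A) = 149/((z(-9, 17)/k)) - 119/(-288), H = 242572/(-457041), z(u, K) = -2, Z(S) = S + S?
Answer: 163396445395/43875936 ≈ 3724.1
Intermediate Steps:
Z(S) = 2*S
k = 50 (k = -10*(-5) = 50)
H = -242572/457041 (H = 242572*(-1/457041) = -242572/457041 ≈ -0.53074)
q(A) = -1072681/288 (q(A) = 149/((-2/50)) - 119/(-288) = 149/((-2*1/50)) - 119*(-1/288) = 149/(-1/25) + 119/288 = 149*(-25) + 119/288 = -3725 + 119/288 = -1072681/288)
H - q(Z(-22)) = -242572/457041 - 1*(-1072681/288) = -242572/457041 + 1072681/288 = 163396445395/43875936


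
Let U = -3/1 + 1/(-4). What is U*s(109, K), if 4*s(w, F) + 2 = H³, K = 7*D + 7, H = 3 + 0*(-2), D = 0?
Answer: -325/16 ≈ -20.313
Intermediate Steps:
H = 3 (H = 3 + 0 = 3)
K = 7 (K = 7*0 + 7 = 0 + 7 = 7)
U = -13/4 (U = -3*1 + 1*(-¼) = -3 - ¼ = -13/4 ≈ -3.2500)
s(w, F) = 25/4 (s(w, F) = -½ + (¼)*3³ = -½ + (¼)*27 = -½ + 27/4 = 25/4)
U*s(109, K) = -13/4*25/4 = -325/16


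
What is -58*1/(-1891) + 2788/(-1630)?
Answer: -2588784/1541165 ≈ -1.6798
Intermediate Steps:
-58*1/(-1891) + 2788/(-1630) = -58*(-1/1891) + 2788*(-1/1630) = 58/1891 - 1394/815 = -2588784/1541165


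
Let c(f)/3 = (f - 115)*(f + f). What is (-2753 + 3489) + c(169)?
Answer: 55492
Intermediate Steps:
c(f) = 6*f*(-115 + f) (c(f) = 3*((f - 115)*(f + f)) = 3*((-115 + f)*(2*f)) = 3*(2*f*(-115 + f)) = 6*f*(-115 + f))
(-2753 + 3489) + c(169) = (-2753 + 3489) + 6*169*(-115 + 169) = 736 + 6*169*54 = 736 + 54756 = 55492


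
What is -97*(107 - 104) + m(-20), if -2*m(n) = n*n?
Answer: -491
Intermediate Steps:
m(n) = -n**2/2 (m(n) = -n*n/2 = -n**2/2)
-97*(107 - 104) + m(-20) = -97*(107 - 104) - 1/2*(-20)**2 = -97*3 - 1/2*400 = -291 - 200 = -491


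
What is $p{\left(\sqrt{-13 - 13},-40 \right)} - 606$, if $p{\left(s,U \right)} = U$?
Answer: $-646$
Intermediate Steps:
$p{\left(\sqrt{-13 - 13},-40 \right)} - 606 = -40 - 606 = -646$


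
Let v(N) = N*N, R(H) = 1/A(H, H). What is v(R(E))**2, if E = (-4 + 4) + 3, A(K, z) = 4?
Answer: 1/256 ≈ 0.0039063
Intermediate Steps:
E = 3 (E = 0 + 3 = 3)
R(H) = 1/4
v(N) = N**2
v(R(E))**2 = ((1/4)**2)**2 = (1/16)**2 = 1/256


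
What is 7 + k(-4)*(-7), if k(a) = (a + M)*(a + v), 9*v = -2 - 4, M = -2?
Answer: -189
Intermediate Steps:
v = -⅔ (v = (-2 - 4)/9 = (⅑)*(-6) = -⅔ ≈ -0.66667)
k(a) = (-2 + a)*(-⅔ + a) (k(a) = (a - 2)*(a - ⅔) = (-2 + a)*(-⅔ + a))
7 + k(-4)*(-7) = 7 + (4/3 + (-4)² - 8/3*(-4))*(-7) = 7 + (4/3 + 16 + 32/3)*(-7) = 7 + 28*(-7) = 7 - 196 = -189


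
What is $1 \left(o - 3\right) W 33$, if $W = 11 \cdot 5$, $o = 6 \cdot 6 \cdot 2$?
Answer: $125235$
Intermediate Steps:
$o = 72$ ($o = 36 \cdot 2 = 72$)
$W = 55$
$1 \left(o - 3\right) W 33 = 1 \left(72 - 3\right) 55 \cdot 33 = 1 \cdot 69 \cdot 55 \cdot 33 = 69 \cdot 55 \cdot 33 = 3795 \cdot 33 = 125235$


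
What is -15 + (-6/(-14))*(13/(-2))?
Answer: -249/14 ≈ -17.786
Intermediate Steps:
-15 + (-6/(-14))*(13/(-2)) = -15 + (-6*(-1/14))*(13*(-½)) = -15 + (3/7)*(-13/2) = -15 - 39/14 = -249/14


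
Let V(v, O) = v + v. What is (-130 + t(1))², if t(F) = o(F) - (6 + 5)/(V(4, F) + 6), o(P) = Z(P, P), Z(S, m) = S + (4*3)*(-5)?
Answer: 7059649/196 ≈ 36019.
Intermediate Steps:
Z(S, m) = -60 + S (Z(S, m) = S + 12*(-5) = S - 60 = -60 + S)
V(v, O) = 2*v
o(P) = -60 + P
t(F) = -851/14 + F (t(F) = (-60 + F) - (6 + 5)/(2*4 + 6) = (-60 + F) - 11/(8 + 6) = (-60 + F) - 11/14 = -851/14 + F)
(-130 + t(1))² = (-130 + (-851/14 + 1))² = (-130 - 837/14)² = (-2657/14)² = 7059649/196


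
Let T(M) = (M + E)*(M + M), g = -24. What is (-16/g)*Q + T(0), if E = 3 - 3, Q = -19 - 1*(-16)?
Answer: -2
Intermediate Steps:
Q = -3 (Q = -19 + 16 = -3)
E = 0
T(M) = 2*M² (T(M) = (M + 0)*(M + M) = M*(2*M) = 2*M²)
(-16/g)*Q + T(0) = -16/(-24)*(-3) + 2*0² = -16*(-1/24)*(-3) + 2*0 = (⅔)*(-3) + 0 = -2 + 0 = -2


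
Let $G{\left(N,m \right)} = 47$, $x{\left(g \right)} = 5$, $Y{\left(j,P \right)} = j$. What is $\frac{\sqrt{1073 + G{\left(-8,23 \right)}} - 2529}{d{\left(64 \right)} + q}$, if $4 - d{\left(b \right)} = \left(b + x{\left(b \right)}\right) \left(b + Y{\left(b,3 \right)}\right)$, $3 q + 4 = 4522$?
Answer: $\frac{2529}{7322} - \frac{2 \sqrt{70}}{3661} \approx 0.34083$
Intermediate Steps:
$q = 1506$ ($q = - \frac{4}{3} + \frac{1}{3} \cdot 4522 = - \frac{4}{3} + \frac{4522}{3} = 1506$)
$d{\left(b \right)} = 4 - 2 b \left(5 + b\right)$ ($d{\left(b \right)} = 4 - \left(b + 5\right) \left(b + b\right) = 4 - \left(5 + b\right) 2 b = 4 - 2 b \left(5 + b\right)$)
$\frac{\sqrt{1073 + G{\left(-8,23 \right)}} - 2529}{d{\left(64 \right)} + q} = \frac{\sqrt{1073 + 47} - 2529}{\left(4 - 640 - 2 \cdot 64^{2}\right) + 1506} = \frac{\sqrt{1120} - 2529}{\left(4 - 640 - 8192\right) + 1506} = \frac{4 \sqrt{70} - 2529}{\left(4 - 640 - 8192\right) + 1506} = \frac{-2529 + 4 \sqrt{70}}{-8828 + 1506} = \frac{-2529 + 4 \sqrt{70}}{-7322} = \left(-2529 + 4 \sqrt{70}\right) \left(- \frac{1}{7322}\right) = \frac{2529}{7322} - \frac{2 \sqrt{70}}{3661}$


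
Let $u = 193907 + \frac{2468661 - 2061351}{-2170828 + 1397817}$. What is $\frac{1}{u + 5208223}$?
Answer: $\frac{773011}{4175905506120} \approx 1.8511 \cdot 10^{-7}$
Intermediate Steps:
$u = \frac{149891836667}{773011}$ ($u = 193907 + \frac{407310}{-773011} = 193907 + 407310 \left(- \frac{1}{773011}\right) = 193907 - \frac{407310}{773011} = \frac{149891836667}{773011} \approx 1.9391 \cdot 10^{5}$)
$\frac{1}{u + 5208223} = \frac{1}{\frac{149891836667}{773011} + 5208223} = \frac{1}{\frac{4175905506120}{773011}} = \frac{773011}{4175905506120}$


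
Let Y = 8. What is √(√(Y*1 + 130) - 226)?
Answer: √(-226 + √138) ≈ 14.637*I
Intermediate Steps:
√(√(Y*1 + 130) - 226) = √(√(8*1 + 130) - 226) = √(√(8 + 130) - 226) = √(√138 - 226) = √(-226 + √138)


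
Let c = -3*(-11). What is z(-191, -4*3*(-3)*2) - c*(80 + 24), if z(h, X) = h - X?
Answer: -3695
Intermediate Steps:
c = 33
z(-191, -4*3*(-3)*2) - c*(80 + 24) = (-191 - (-4)*(3*(-3))*2) - 33*(80 + 24) = (-191 - (-4)*(-9*2)) - 33*104 = (-191 - (-4)*(-18)) - 1*3432 = (-191 - 1*72) - 3432 = (-191 - 72) - 3432 = -263 - 3432 = -3695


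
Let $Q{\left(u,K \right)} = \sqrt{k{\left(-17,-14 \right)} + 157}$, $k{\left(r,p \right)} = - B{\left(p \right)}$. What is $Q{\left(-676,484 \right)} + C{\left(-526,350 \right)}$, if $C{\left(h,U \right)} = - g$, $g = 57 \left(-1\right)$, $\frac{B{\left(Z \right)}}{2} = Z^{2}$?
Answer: $57 + i \sqrt{235} \approx 57.0 + 15.33 i$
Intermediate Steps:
$B{\left(Z \right)} = 2 Z^{2}$
$k{\left(r,p \right)} = - 2 p^{2}$
$g = -57$
$C{\left(h,U \right)} = 57$ ($C{\left(h,U \right)} = \left(-1\right) \left(-57\right) = 57$)
$Q{\left(u,K \right)} = i \sqrt{235}$ ($Q{\left(u,K \right)} = \sqrt{- 2 \left(-14\right)^{2} + 157} = \sqrt{\left(-2\right) 196 + 157} = \sqrt{-392 + 157} = \sqrt{-235} = i \sqrt{235}$)
$Q{\left(-676,484 \right)} + C{\left(-526,350 \right)} = i \sqrt{235} + 57 = 57 + i \sqrt{235}$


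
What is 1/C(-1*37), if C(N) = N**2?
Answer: 1/1369 ≈ 0.00073046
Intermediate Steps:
1/C(-1*37) = 1/((-1*37)**2) = 1/((-37)**2) = 1/1369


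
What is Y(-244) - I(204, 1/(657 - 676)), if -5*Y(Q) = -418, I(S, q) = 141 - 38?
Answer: -97/5 ≈ -19.400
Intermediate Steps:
I(S, q) = 103
Y(Q) = 418/5 (Y(Q) = -⅕*(-418) = 418/5)
Y(-244) - I(204, 1/(657 - 676)) = 418/5 - 1*103 = 418/5 - 103 = -97/5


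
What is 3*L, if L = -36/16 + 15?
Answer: 153/4 ≈ 38.250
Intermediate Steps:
L = 51/4 (L = -36/16 + 15 = -12*3/16 + 15 = -9/4 + 15 = 51/4 ≈ 12.750)
3*L = 3*(51/4) = 153/4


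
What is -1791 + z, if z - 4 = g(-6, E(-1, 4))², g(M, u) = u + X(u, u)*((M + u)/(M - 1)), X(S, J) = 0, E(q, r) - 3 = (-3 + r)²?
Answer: -1771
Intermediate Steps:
E(q, r) = 3 + (-3 + r)²
g(M, u) = u (g(M, u) = u + 0*((M + u)/(M - 1)) = u + 0*((M + u)/(-1 + M)) = u + 0 = u)
z = 20 (z = 4 + (3 + (-3 + 4)²)² = 4 + (3 + 1²)² = 4 + (3 + 1)² = 4 + 4² = 4 + 16 = 20)
-1791 + z = -1791 + 20 = -1771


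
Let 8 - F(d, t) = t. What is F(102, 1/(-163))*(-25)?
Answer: -32625/163 ≈ -200.15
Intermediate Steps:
F(d, t) = 8 - t
F(102, 1/(-163))*(-25) = (8 - 1/(-163))*(-25) = (8 - 1*(-1/163))*(-25) = (8 + 1/163)*(-25) = (1305/163)*(-25) = -32625/163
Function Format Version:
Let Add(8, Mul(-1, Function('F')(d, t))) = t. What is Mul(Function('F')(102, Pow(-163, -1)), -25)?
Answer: Rational(-32625, 163) ≈ -200.15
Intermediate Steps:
Function('F')(d, t) = Add(8, Mul(-1, t))
Mul(Function('F')(102, Pow(-163, -1)), -25) = Mul(Add(8, Mul(-1, Pow(-163, -1))), -25) = Mul(Add(8, Mul(-1, Rational(-1, 163))), -25) = Mul(Add(8, Rational(1, 163)), -25) = Mul(Rational(1305, 163), -25) = Rational(-32625, 163)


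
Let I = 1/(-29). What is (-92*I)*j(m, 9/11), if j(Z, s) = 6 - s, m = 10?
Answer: 5244/319 ≈ 16.439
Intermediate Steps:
I = -1/29 ≈ -0.034483
(-92*I)*j(m, 9/11) = (-92*(-1/29))*(6 - 9/11) = 92*(6 - 9/11)/29 = (92/29)*(57/11) = 5244/319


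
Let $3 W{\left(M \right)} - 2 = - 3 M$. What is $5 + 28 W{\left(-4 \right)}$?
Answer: $\frac{407}{3} \approx 135.67$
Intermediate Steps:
$W{\left(M \right)} = \frac{2}{3} - M$ ($W{\left(M \right)} = \frac{2}{3} + \frac{\left(-3\right) M}{3} = \frac{2}{3} - M$)
$5 + 28 W{\left(-4 \right)} = 5 + 28 \left(\frac{2}{3} - -4\right) = 5 + 28 \left(\frac{2}{3} + 4\right) = 5 + 28 \cdot \frac{14}{3} = 5 + \frac{392}{3} = \frac{407}{3}$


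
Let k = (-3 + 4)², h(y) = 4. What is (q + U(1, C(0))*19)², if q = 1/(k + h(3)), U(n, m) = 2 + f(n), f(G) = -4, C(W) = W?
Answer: 35721/25 ≈ 1428.8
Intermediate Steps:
k = 1 (k = 1² = 1)
U(n, m) = -2 (U(n, m) = 2 - 4 = -2)
q = ⅕ (q = 1/(1 + 4) = 1/5 = ⅕ ≈ 0.20000)
(q + U(1, C(0))*19)² = (⅕ - 2*19)² = (⅕ - 38)² = (-189/5)² = 35721/25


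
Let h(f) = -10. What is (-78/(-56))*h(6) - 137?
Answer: -2113/14 ≈ -150.93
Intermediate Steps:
(-78/(-56))*h(6) - 137 = -78/(-56)*(-10) - 137 = -78*(-1/56)*(-10) - 137 = (39/28)*(-10) - 137 = -195/14 - 137 = -2113/14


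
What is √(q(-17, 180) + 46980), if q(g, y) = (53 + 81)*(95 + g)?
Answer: 2*√14358 ≈ 239.65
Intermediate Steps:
q(g, y) = 12730 + 134*g (q(g, y) = 134*(95 + g) = 12730 + 134*g)
√(q(-17, 180) + 46980) = √((12730 + 134*(-17)) + 46980) = √((12730 - 2278) + 46980) = √(10452 + 46980) = √57432 = 2*√14358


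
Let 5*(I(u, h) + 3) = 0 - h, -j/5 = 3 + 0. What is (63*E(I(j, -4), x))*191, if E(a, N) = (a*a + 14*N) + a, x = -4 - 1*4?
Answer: -32898222/25 ≈ -1.3159e+6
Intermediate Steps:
j = -15 (j = -5*(3 + 0) = -5*3 = -15)
x = -8 (x = -4 - 4 = -8)
I(u, h) = -3 - h/5 (I(u, h) = -3 + (0 - h)/5 = -3 + (-h)/5 = -3 - h/5)
E(a, N) = a + a² + 14*N (E(a, N) = (a² + 14*N) + a = a + a² + 14*N)
(63*E(I(j, -4), x))*191 = (63*((-3 - ⅕*(-4)) + (-3 - ⅕*(-4))² + 14*(-8)))*191 = (63*((-3 + ⅘) + (-3 + ⅘)² - 112))*191 = (63*(-11/5 + (-11/5)² - 112))*191 = (63*(-11/5 + 121/25 - 112))*191 = (63*(-2734/25))*191 = -172242/25*191 = -32898222/25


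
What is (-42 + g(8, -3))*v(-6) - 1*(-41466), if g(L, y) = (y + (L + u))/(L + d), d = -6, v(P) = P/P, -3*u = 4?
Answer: 248555/6 ≈ 41426.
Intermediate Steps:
u = -4/3 (u = -⅓*4 = -4/3 ≈ -1.3333)
v(P) = 1
g(L, y) = (-4/3 + L + y)/(-6 + L) (g(L, y) = (y + (L - 4/3))/(L - 6) = (y + (-4/3 + L))/(-6 + L) = (-4/3 + L + y)/(-6 + L))
(-42 + g(8, -3))*v(-6) - 1*(-41466) = (-42 + (-4/3 + 8 - 3)/(-6 + 8))*1 - 1*(-41466) = (-42 + (11/3)/2)*1 + 41466 = (-42 + (½)*(11/3))*1 + 41466 = (-42 + 11/6)*1 + 41466 = -241/6*1 + 41466 = -241/6 + 41466 = 248555/6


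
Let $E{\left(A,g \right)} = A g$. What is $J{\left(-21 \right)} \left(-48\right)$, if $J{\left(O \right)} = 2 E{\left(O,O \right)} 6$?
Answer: $-254016$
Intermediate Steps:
$J{\left(O \right)} = 12 O^{2}$ ($J{\left(O \right)} = 2 O O 6 = 2 O^{2} \cdot 6 = 12 O^{2}$)
$J{\left(-21 \right)} \left(-48\right) = 12 \left(-21\right)^{2} \left(-48\right) = 12 \cdot 441 \left(-48\right) = 5292 \left(-48\right) = -254016$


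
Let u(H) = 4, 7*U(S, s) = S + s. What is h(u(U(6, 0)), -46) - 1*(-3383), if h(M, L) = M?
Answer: 3387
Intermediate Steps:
U(S, s) = S/7 + s/7 (U(S, s) = (S + s)/7 = S/7 + s/7)
h(u(U(6, 0)), -46) - 1*(-3383) = 4 - 1*(-3383) = 4 + 3383 = 3387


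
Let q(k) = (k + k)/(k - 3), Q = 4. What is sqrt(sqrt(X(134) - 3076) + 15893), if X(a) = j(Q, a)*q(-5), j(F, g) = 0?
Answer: sqrt(15893 + 2*I*sqrt(769)) ≈ 126.07 + 0.22*I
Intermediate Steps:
q(k) = 2*k/(-3 + k) (q(k) = (2*k)/(-3 + k) = 2*k/(-3 + k))
X(a) = 0 (X(a) = 0*(2*(-5)/(-3 - 5)) = 0*(2*(-5)/(-8)) = 0*(2*(-5)*(-1/8)) = 0*(5/4) = 0)
sqrt(sqrt(X(134) - 3076) + 15893) = sqrt(sqrt(0 - 3076) + 15893) = sqrt(sqrt(-3076) + 15893) = sqrt(2*I*sqrt(769) + 15893) = sqrt(15893 + 2*I*sqrt(769))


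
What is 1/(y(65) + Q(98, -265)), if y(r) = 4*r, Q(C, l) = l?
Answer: -⅕ ≈ -0.20000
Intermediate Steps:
1/(y(65) + Q(98, -265)) = 1/(4*65 - 265) = 1/(260 - 265) = 1/(-5) = -⅕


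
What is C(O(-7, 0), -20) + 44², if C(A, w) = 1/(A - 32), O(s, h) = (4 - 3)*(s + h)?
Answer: 75503/39 ≈ 1936.0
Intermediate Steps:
O(s, h) = h + s (O(s, h) = 1*(h + s) = h + s)
C(A, w) = 1/(-32 + A)
C(O(-7, 0), -20) + 44² = 1/(-32 + (0 - 7)) + 44² = 1/(-32 - 7) + 1936 = 1/(-39) + 1936 = -1/39 + 1936 = 75503/39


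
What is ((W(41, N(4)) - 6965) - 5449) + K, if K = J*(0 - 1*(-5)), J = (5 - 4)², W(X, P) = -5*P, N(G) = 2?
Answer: -12419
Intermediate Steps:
W(X, P) = -5*P
J = 1 (J = 1² = 1)
K = 5 (K = 1*(0 - 1*(-5)) = 1*(0 + 5) = 1*5 = 5)
((W(41, N(4)) - 6965) - 5449) + K = ((-5*2 - 6965) - 5449) + 5 = ((-10 - 6965) - 5449) + 5 = (-6975 - 5449) + 5 = -12424 + 5 = -12419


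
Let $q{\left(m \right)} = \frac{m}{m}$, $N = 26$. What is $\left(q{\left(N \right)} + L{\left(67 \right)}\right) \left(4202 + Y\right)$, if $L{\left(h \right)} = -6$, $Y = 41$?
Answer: $-21215$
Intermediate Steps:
$q{\left(m \right)} = 1$
$\left(q{\left(N \right)} + L{\left(67 \right)}\right) \left(4202 + Y\right) = \left(1 - 6\right) \left(4202 + 41\right) = \left(-5\right) 4243 = -21215$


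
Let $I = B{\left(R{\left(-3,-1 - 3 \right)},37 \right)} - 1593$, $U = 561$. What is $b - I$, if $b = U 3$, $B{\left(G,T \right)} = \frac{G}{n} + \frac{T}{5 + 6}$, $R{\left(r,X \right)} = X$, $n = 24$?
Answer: $\frac{216005}{66} \approx 3272.8$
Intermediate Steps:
$B{\left(G,T \right)} = \frac{T}{11} + \frac{G}{24}$ ($B{\left(G,T \right)} = \frac{G}{24} + \frac{T}{5 + 6} = G \frac{1}{24} + \frac{T}{11} = \frac{G}{24} + T \frac{1}{11} = \frac{G}{24} + \frac{T}{11} = \frac{T}{11} + \frac{G}{24}$)
$I = - \frac{104927}{66}$ ($I = \left(\frac{1}{11} \cdot 37 + \frac{-1 - 3}{24}\right) - 1593 = \left(\frac{37}{11} + \frac{1}{24} \left(-4\right)\right) - 1593 = \left(\frac{37}{11} - \frac{1}{6}\right) - 1593 = \frac{211}{66} - 1593 = - \frac{104927}{66} \approx -1589.8$)
$b = 1683$ ($b = 561 \cdot 3 = 1683$)
$b - I = 1683 - - \frac{104927}{66} = 1683 + \frac{104927}{66} = \frac{216005}{66}$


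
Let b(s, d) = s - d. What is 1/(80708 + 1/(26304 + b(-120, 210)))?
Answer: 25974/2096309593 ≈ 1.2390e-5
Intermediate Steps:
1/(80708 + 1/(26304 + b(-120, 210))) = 1/(80708 + 1/(26304 + (-120 - 1*210))) = 1/(80708 + 1/(26304 + (-120 - 210))) = 1/(80708 + 1/(26304 - 330)) = 1/(80708 + 1/25974) = 1/(2096309593/25974) = 25974/2096309593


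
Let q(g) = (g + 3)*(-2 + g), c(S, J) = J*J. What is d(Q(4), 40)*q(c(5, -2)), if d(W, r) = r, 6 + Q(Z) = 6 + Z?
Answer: 560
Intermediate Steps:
Q(Z) = Z (Q(Z) = -6 + (6 + Z) = Z)
c(S, J) = J²
q(g) = (-2 + g)*(3 + g) (q(g) = (3 + g)*(-2 + g) = (-2 + g)*(3 + g))
d(Q(4), 40)*q(c(5, -2)) = 40*(-6 + (-2)² + ((-2)²)²) = 40*(-6 + 4 + 4²) = 40*(-6 + 4 + 16) = 40*14 = 560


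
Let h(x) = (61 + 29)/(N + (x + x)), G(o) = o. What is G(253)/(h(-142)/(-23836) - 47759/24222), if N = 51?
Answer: -4254316849101/33155147639 ≈ -128.32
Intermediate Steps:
h(x) = 90/(51 + 2*x) (h(x) = (61 + 29)/(51 + (x + x)) = 90/(51 + 2*x))
G(253)/(h(-142)/(-23836) - 47759/24222) = 253/((90/(51 + 2*(-142)))/(-23836) - 47759/24222) = 253/((90/(51 - 284))*(-1/23836) - 47759*1/24222) = 253/((90/(-233))*(-1/23836) - 47759/24222) = 253/((90*(-1/233))*(-1/23836) - 47759/24222) = 253/(-90/233*(-1/23836) - 47759/24222) = 253/(45/2776894 - 47759/24222) = 253/(-33155147639/16815481617) = 253*(-16815481617/33155147639) = -4254316849101/33155147639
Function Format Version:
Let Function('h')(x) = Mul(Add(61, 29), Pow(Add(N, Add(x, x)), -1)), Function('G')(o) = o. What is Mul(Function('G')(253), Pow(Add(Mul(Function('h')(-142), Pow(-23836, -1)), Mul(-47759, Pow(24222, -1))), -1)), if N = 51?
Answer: Rational(-4254316849101, 33155147639) ≈ -128.32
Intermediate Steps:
Function('h')(x) = Mul(90, Pow(Add(51, Mul(2, x)), -1)) (Function('h')(x) = Mul(Add(61, 29), Pow(Add(51, Add(x, x)), -1)) = Mul(90, Pow(Add(51, Mul(2, x)), -1)))
Mul(Function('G')(253), Pow(Add(Mul(Function('h')(-142), Pow(-23836, -1)), Mul(-47759, Pow(24222, -1))), -1)) = Mul(253, Pow(Add(Mul(Mul(90, Pow(Add(51, Mul(2, -142)), -1)), Pow(-23836, -1)), Mul(-47759, Pow(24222, -1))), -1)) = Mul(253, Pow(Add(Mul(Mul(90, Pow(Add(51, -284), -1)), Rational(-1, 23836)), Mul(-47759, Rational(1, 24222))), -1)) = Mul(253, Pow(Add(Mul(Mul(90, Pow(-233, -1)), Rational(-1, 23836)), Rational(-47759, 24222)), -1)) = Mul(253, Pow(Add(Mul(Mul(90, Rational(-1, 233)), Rational(-1, 23836)), Rational(-47759, 24222)), -1)) = Mul(253, Pow(Add(Mul(Rational(-90, 233), Rational(-1, 23836)), Rational(-47759, 24222)), -1)) = Mul(253, Pow(Add(Rational(45, 2776894), Rational(-47759, 24222)), -1)) = Mul(253, Pow(Rational(-33155147639, 16815481617), -1)) = Mul(253, Rational(-16815481617, 33155147639)) = Rational(-4254316849101, 33155147639)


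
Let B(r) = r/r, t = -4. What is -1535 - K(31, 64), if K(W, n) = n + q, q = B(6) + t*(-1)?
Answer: -1604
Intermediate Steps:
B(r) = 1
q = 5 (q = 1 - 4*(-1) = 1 + 4 = 5)
K(W, n) = 5 + n (K(W, n) = n + 5 = 5 + n)
-1535 - K(31, 64) = -1535 - (5 + 64) = -1535 - 1*69 = -1535 - 69 = -1604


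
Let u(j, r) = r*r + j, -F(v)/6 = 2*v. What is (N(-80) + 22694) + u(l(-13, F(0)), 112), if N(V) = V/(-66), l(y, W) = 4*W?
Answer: 1162894/33 ≈ 35239.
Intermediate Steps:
F(v) = -12*v
u(j, r) = j + r**2 (u(j, r) = r**2 + j = j + r**2)
N(V) = -V/66 (N(V) = V*(-1/66) = -V/66)
(N(-80) + 22694) + u(l(-13, F(0)), 112) = (-1/66*(-80) + 22694) + (4*(-12*0) + 112**2) = (40/33 + 22694) + (4*0 + 12544) = 748942/33 + (0 + 12544) = 748942/33 + 12544 = 1162894/33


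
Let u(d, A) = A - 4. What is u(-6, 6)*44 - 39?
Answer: 49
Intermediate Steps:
u(d, A) = -4 + A
u(-6, 6)*44 - 39 = (-4 + 6)*44 - 39 = 2*44 - 39 = 88 - 39 = 49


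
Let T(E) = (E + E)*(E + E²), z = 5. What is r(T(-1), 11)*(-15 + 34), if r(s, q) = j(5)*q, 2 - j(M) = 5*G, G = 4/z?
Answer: -418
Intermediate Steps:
T(E) = 2*E*(E + E²) (T(E) = (2*E)*(E + E²) = 2*E*(E + E²))
G = ⅘ (G = 4/5 = 4*(⅕) = ⅘ ≈ 0.80000)
j(M) = -2 (j(M) = 2 - 5*4/5 = 2 - 1*4 = 2 - 4 = -2)
r(s, q) = -2*q
r(T(-1), 11)*(-15 + 34) = (-2*11)*(-15 + 34) = -22*19 = -418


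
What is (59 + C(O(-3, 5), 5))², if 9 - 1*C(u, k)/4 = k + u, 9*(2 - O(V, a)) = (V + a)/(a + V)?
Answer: 368449/81 ≈ 4548.8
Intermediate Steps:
O(V, a) = 17/9 (O(V, a) = 2 - (V + a)/(9*(a + V)) = 2 - (V + a)/(9*(V + a)) = 2 - ⅑*1 = 2 - ⅑ = 17/9)
C(u, k) = 36 - 4*k - 4*u (C(u, k) = 36 - 4*(k + u) = 36 + (-4*k - 4*u) = 36 - 4*k - 4*u)
(59 + C(O(-3, 5), 5))² = (59 + (36 - 4*5 - 4*17/9))² = (59 + (36 - 20 - 68/9))² = (59 + 76/9)² = (607/9)² = 368449/81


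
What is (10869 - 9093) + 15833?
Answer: 17609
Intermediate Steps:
(10869 - 9093) + 15833 = 1776 + 15833 = 17609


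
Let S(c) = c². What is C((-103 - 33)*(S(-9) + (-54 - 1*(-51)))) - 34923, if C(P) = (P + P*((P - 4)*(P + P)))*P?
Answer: 25335400389806229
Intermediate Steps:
C(P) = P*(P + 2*P²*(-4 + P)) (C(P) = (P + P*((-4 + P)*(2*P)))*P = (P + P*(2*P*(-4 + P)))*P = (P + 2*P²*(-4 + P))*P = P*(P + 2*P²*(-4 + P)))
C((-103 - 33)*(S(-9) + (-54 - 1*(-51)))) - 34923 = ((-103 - 33)*((-9)² + (-54 - 1*(-51))))²*(1 - 8*(-103 - 33)*((-9)² + (-54 - 1*(-51))) + 2*((-103 - 33)*((-9)² + (-54 - 1*(-51))))²) - 34923 = (-136*(81 + (-54 + 51)))²*(1 - (-1088)*(81 + (-54 + 51)) + 2*(-136*(81 + (-54 + 51)))²) - 34923 = (-136*(81 - 3))²*(1 - (-1088)*(81 - 3) + 2*(-136*(81 - 3))²) - 34923 = (-136*78)²*(1 - (-1088)*78 + 2*(-136*78)²) - 34923 = (-10608)²*(1 - 8*(-10608) + 2*(-10608)²) - 34923 = 112529664*(1 + 84864 + 2*112529664) - 34923 = 112529664*(1 + 84864 + 225059328) - 34923 = 112529664*225144193 - 34923 = 25335400389841152 - 34923 = 25335400389806229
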